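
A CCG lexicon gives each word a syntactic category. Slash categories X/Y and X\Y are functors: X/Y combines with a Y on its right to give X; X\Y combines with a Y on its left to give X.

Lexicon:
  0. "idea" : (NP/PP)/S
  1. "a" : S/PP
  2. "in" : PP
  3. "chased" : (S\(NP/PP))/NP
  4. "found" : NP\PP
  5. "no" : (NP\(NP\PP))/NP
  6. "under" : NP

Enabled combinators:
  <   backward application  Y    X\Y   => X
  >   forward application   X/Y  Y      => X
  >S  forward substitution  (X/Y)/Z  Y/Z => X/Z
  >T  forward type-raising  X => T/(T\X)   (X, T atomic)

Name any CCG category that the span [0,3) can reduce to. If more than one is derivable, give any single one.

[0,7] S   <
  [0,3] NP/PP   >
    [0,1] "idea" : (NP/PP)/S
    [1,3] S   >
      [1,2] "a" : S/PP
      [2,3] "in" : PP
  [3,7] S\(NP/PP)   >
    [3,4] "chased" : (S\(NP/PP))/NP
    [4,7] NP   <
      [4,5] "found" : NP\PP
      [5,7] NP\(NP\PP)   >
        [5,6] "no" : (NP\(NP\PP))/NP
        [6,7] "under" : NP

NP/PP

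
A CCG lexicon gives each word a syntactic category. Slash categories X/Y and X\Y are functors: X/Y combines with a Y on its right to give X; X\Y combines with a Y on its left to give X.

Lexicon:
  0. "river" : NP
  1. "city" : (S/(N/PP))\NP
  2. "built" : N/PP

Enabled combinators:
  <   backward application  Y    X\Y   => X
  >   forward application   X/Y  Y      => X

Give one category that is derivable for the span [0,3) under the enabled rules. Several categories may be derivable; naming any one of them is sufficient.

S

[0,3] S   >
  [0,2] S/(N/PP)   <
    [0,1] "river" : NP
    [1,2] "city" : (S/(N/PP))\NP
  [2,3] "built" : N/PP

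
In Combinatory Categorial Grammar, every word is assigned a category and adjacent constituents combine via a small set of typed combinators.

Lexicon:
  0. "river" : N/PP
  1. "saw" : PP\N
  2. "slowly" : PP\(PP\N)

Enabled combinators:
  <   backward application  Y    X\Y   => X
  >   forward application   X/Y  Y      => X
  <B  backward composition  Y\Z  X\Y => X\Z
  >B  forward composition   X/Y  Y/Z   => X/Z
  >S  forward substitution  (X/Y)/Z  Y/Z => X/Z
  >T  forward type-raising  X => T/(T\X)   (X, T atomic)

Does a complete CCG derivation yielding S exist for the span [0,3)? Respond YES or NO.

NO

N/PP PP\N PP\(PP\N)
CKY chart[0,3] = {N, N/(N\N), N/(PP\PP), NP/(NP\N), PP/(PP\N), S/(S\N)}; S ∉ chart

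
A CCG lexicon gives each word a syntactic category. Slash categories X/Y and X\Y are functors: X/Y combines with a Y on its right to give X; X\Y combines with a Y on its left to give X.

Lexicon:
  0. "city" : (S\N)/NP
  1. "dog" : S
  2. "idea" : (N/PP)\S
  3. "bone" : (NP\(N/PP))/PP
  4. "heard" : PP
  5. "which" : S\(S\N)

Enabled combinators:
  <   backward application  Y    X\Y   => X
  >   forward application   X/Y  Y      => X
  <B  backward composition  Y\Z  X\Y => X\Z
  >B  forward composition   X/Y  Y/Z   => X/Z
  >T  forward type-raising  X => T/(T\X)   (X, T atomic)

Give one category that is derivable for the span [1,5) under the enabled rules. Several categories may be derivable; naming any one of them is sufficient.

NP

[0,6] S   <
  [0,5] S\N   >
    [0,1] "city" : (S\N)/NP
    [1,5] NP   >
      [1,2] NP/(NP\S)   >T
        [1,2] "dog" : S
      [2,5] NP\S   <B
        [2,3] "idea" : (N/PP)\S
        [3,5] NP\(N/PP)   >
          [3,4] "bone" : (NP\(N/PP))/PP
          [4,5] "heard" : PP
  [5,6] "which" : S\(S\N)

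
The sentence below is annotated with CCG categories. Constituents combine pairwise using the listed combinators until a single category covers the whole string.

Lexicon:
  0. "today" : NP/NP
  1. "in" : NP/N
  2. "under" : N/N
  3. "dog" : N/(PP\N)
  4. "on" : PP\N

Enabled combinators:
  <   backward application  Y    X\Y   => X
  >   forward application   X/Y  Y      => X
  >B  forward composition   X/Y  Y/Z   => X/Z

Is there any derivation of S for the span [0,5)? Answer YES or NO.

NO

NP/NP NP/N N/N N/(PP\N) PP\N
CKY chart[0,5] = {NP}; S ∉ chart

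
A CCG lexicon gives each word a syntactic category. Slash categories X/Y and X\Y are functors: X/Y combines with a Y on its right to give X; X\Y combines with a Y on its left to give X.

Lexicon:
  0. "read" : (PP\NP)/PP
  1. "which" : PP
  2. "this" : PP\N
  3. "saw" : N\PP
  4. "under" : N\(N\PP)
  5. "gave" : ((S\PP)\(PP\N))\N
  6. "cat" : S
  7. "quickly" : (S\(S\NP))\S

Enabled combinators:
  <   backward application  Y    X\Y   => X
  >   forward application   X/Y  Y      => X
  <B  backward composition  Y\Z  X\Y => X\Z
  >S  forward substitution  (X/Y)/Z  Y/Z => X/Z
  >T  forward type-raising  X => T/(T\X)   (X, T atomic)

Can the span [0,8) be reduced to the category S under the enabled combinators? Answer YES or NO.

YES

[0,8] S   <
  [0,6] S\NP   <B
    [0,2] PP\NP   >
      [0,1] "read" : (PP\NP)/PP
      [1,2] "which" : PP
    [2,6] S\PP   <
      [2,3] "this" : PP\N
      [3,6] (S\PP)\(PP\N)   <
        [3,5] N   <
          [3,4] "saw" : N\PP
          [4,5] "under" : N\(N\PP)
        [5,6] "gave" : ((S\PP)\(PP\N))\N
  [6,8] S\(S\NP)   <
    [6,7] "cat" : S
    [7,8] "quickly" : (S\(S\NP))\S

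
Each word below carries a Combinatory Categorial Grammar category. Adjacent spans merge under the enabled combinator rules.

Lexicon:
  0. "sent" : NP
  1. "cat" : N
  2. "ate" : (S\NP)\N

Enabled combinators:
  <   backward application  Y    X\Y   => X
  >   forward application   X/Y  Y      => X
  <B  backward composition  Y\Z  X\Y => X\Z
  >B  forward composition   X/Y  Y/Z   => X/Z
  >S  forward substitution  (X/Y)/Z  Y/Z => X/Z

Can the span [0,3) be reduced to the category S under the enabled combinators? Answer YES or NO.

[0,3] S   <
  [0,1] "sent" : NP
  [1,3] S\NP   <
    [1,2] "cat" : N
    [2,3] "ate" : (S\NP)\N

YES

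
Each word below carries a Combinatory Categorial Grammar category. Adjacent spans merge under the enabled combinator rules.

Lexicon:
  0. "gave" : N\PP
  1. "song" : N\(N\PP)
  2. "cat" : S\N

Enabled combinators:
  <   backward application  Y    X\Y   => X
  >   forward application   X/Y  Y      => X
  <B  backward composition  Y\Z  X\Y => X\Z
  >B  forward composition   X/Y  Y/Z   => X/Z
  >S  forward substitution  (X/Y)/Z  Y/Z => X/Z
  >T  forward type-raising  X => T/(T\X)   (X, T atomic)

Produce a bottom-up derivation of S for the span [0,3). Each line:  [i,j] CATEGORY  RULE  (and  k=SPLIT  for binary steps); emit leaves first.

[0,1] N\PP  lex  "gave"
[1,2] N\(N\PP)  lex  "song"
[0,2] N  <  k=1
[2,3] S\N  lex  "cat"
[0,3] S  <  k=2

[0,3] S   <
  [0,2] N   <
    [0,1] "gave" : N\PP
    [1,2] "song" : N\(N\PP)
  [2,3] "cat" : S\N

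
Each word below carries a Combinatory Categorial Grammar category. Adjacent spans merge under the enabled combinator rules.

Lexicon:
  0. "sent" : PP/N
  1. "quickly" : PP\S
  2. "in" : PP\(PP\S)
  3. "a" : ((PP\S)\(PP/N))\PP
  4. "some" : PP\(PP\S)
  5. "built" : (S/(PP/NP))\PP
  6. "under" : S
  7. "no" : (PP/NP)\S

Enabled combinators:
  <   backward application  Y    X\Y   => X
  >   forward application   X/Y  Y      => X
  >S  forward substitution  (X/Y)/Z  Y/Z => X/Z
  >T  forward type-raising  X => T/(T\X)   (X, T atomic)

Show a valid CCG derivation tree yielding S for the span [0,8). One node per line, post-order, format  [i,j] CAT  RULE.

[0,1] PP/N  lex  "sent"
[1,2] PP\S  lex  "quickly"
[2,3] PP\(PP\S)  lex  "in"
[1,3] PP  <  k=2
[3,4] ((PP\S)\(PP/N))\PP  lex  "a"
[1,4] (PP\S)\(PP/N)  <  k=3
[0,4] PP\S  <  k=1
[4,5] PP\(PP\S)  lex  "some"
[0,5] PP  <  k=4
[5,6] (S/(PP/NP))\PP  lex  "built"
[0,6] S/(PP/NP)  <  k=5
[6,7] S  lex  "under"
[7,8] (PP/NP)\S  lex  "no"
[6,8] PP/NP  <  k=7
[0,8] S  >  k=6

[0,8] S   >
  [0,6] S/(PP/NP)   <
    [0,5] PP   <
      [0,4] PP\S   <
        [0,1] "sent" : PP/N
        [1,4] (PP\S)\(PP/N)   <
          [1,3] PP   <
            [1,2] "quickly" : PP\S
            [2,3] "in" : PP\(PP\S)
          [3,4] "a" : ((PP\S)\(PP/N))\PP
      [4,5] "some" : PP\(PP\S)
    [5,6] "built" : (S/(PP/NP))\PP
  [6,8] PP/NP   <
    [6,7] "under" : S
    [7,8] "no" : (PP/NP)\S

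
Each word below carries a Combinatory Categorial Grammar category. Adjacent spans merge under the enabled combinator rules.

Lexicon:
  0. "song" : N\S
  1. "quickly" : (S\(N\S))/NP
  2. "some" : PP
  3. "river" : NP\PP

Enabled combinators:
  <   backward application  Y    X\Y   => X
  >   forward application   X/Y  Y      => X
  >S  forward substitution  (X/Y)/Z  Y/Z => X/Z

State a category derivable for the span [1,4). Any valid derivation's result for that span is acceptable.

[0,4] S   <
  [0,1] "song" : N\S
  [1,4] S\(N\S)   >
    [1,2] "quickly" : (S\(N\S))/NP
    [2,4] NP   <
      [2,3] "some" : PP
      [3,4] "river" : NP\PP

S\(N\S)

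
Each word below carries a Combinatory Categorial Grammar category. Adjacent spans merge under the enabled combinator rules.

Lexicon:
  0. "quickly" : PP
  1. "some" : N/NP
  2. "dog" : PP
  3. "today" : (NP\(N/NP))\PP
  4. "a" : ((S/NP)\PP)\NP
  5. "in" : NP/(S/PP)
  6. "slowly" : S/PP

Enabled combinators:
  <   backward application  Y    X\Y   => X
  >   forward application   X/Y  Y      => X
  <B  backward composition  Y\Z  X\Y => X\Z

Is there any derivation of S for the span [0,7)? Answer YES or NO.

[0,7] S   >
  [0,5] S/NP   <
    [0,1] "quickly" : PP
    [1,5] (S/NP)\PP   <
      [1,4] NP   <
        [1,2] "some" : N/NP
        [2,4] NP\(N/NP)   <
          [2,3] "dog" : PP
          [3,4] "today" : (NP\(N/NP))\PP
      [4,5] "a" : ((S/NP)\PP)\NP
  [5,7] NP   >
    [5,6] "in" : NP/(S/PP)
    [6,7] "slowly" : S/PP

YES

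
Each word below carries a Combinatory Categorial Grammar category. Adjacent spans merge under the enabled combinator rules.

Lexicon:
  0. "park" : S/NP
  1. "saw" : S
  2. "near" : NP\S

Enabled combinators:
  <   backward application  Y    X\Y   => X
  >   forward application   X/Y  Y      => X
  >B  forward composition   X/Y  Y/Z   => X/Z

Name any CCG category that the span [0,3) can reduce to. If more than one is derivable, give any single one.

S

[0,3] S   >
  [0,1] "park" : S/NP
  [1,3] NP   <
    [1,2] "saw" : S
    [2,3] "near" : NP\S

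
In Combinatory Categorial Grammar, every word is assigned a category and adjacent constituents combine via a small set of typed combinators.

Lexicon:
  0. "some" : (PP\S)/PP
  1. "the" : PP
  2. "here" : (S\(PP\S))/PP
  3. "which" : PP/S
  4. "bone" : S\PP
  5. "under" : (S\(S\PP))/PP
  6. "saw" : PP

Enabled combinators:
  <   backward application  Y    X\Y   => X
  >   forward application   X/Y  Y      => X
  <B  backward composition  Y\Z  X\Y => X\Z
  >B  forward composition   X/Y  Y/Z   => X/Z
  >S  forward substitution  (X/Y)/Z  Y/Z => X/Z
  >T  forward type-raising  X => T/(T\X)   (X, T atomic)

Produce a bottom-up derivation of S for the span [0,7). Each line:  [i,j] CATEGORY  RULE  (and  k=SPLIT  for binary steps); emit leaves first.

[0,7] S   <
  [0,2] PP\S   >
    [0,1] "some" : (PP\S)/PP
    [1,2] "the" : PP
  [2,7] S\(PP\S)   >
    [2,3] "here" : (S\(PP\S))/PP
    [3,7] PP   >
      [3,4] "which" : PP/S
      [4,7] S   <
        [4,5] "bone" : S\PP
        [5,7] S\(S\PP)   >
          [5,6] "under" : (S\(S\PP))/PP
          [6,7] "saw" : PP

[0,1] (PP\S)/PP  lex  "some"
[1,2] PP  lex  "the"
[0,2] PP\S  >  k=1
[2,3] (S\(PP\S))/PP  lex  "here"
[3,4] PP/S  lex  "which"
[4,5] S\PP  lex  "bone"
[5,6] (S\(S\PP))/PP  lex  "under"
[6,7] PP  lex  "saw"
[5,7] S\(S\PP)  >  k=6
[4,7] S  <  k=5
[3,7] PP  >  k=4
[2,7] S\(PP\S)  >  k=3
[0,7] S  <  k=2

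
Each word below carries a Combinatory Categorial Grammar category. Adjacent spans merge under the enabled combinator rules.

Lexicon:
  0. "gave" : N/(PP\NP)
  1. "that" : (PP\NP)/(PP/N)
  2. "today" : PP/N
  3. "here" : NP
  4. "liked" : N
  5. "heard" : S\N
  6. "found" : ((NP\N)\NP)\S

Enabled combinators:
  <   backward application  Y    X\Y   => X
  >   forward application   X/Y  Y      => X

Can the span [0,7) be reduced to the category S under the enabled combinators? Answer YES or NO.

N/(PP\NP) (PP\NP)/(PP/N) PP/N NP N S\N ((NP\N)\NP)\S
CKY chart[0,7] = {NP}; S ∉ chart

NO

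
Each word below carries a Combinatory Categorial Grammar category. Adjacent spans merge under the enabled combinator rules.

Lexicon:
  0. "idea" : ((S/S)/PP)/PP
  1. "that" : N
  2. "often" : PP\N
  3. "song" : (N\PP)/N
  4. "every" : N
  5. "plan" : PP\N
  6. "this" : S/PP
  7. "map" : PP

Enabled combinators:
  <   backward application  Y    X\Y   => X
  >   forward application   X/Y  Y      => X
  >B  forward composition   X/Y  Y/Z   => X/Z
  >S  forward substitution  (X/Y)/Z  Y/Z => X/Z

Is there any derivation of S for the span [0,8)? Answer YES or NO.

[0,8] S   >
  [0,7] S/PP   >S
    [0,6] (S/S)/PP   >
      [0,1] "idea" : ((S/S)/PP)/PP
      [1,6] PP   <
        [1,5] N   <
          [1,3] PP   <
            [1,2] "that" : N
            [2,3] "often" : PP\N
          [3,5] N\PP   >
            [3,4] "song" : (N\PP)/N
            [4,5] "every" : N
        [5,6] "plan" : PP\N
    [6,7] "this" : S/PP
  [7,8] "map" : PP

YES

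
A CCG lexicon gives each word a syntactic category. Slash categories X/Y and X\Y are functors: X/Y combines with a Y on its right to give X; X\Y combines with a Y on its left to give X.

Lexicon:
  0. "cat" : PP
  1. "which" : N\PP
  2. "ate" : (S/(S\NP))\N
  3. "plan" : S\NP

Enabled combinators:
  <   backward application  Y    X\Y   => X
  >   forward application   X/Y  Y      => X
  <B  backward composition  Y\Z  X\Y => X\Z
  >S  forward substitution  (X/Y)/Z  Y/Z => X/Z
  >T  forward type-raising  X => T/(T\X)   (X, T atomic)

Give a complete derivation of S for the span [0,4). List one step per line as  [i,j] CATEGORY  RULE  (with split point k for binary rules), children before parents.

[0,4] S   >
  [0,3] S/(S\NP)   <
    [0,2] N   <
      [0,1] "cat" : PP
      [1,2] "which" : N\PP
    [2,3] "ate" : (S/(S\NP))\N
  [3,4] "plan" : S\NP

[0,1] PP  lex  "cat"
[1,2] N\PP  lex  "which"
[0,2] N  <  k=1
[2,3] (S/(S\NP))\N  lex  "ate"
[0,3] S/(S\NP)  <  k=2
[3,4] S\NP  lex  "plan"
[0,4] S  >  k=3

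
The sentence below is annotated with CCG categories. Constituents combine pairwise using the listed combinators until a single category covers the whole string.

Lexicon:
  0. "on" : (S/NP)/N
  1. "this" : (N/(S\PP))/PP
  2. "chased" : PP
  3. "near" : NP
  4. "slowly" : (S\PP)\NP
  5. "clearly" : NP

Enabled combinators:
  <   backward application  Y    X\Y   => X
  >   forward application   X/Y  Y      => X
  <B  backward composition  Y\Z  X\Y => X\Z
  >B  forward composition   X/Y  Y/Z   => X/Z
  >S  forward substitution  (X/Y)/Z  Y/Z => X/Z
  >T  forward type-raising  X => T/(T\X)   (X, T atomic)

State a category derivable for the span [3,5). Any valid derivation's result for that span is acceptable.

S\PP

[0,6] S   >
  [0,5] S/NP   >
    [0,1] "on" : (S/NP)/N
    [1,5] N   >
      [1,3] N/(S\PP)   >
        [1,2] "this" : (N/(S\PP))/PP
        [2,3] "chased" : PP
      [3,5] S\PP   <
        [3,4] "near" : NP
        [4,5] "slowly" : (S\PP)\NP
  [5,6] "clearly" : NP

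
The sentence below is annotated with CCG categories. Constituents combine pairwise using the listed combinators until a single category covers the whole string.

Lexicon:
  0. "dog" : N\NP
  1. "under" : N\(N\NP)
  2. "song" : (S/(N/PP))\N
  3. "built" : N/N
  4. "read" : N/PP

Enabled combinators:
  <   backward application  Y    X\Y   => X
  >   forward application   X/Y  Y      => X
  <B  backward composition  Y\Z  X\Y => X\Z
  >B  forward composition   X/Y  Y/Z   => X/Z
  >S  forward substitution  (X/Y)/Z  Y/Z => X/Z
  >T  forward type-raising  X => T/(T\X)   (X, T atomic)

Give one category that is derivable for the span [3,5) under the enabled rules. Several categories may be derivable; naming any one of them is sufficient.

[0,5] S   >
  [0,3] S/(N/PP)   <
    [0,2] N   <
      [0,1] "dog" : N\NP
      [1,2] "under" : N\(N\NP)
    [2,3] "song" : (S/(N/PP))\N
  [3,5] N/PP   >B
    [3,4] "built" : N/N
    [4,5] "read" : N/PP

N/PP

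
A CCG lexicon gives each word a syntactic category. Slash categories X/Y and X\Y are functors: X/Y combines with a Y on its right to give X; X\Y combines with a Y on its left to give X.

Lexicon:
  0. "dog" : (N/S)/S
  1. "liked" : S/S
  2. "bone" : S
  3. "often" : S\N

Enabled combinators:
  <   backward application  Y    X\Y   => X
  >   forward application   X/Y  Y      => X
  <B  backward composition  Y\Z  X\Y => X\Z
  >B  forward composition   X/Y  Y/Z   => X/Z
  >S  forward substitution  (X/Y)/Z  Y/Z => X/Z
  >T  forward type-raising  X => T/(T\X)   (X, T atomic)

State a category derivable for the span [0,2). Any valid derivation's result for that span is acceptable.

N/S

[0,4] S   <
  [0,3] N   >
    [0,2] N/S   >S
      [0,1] "dog" : (N/S)/S
      [1,2] "liked" : S/S
    [2,3] "bone" : S
  [3,4] "often" : S\N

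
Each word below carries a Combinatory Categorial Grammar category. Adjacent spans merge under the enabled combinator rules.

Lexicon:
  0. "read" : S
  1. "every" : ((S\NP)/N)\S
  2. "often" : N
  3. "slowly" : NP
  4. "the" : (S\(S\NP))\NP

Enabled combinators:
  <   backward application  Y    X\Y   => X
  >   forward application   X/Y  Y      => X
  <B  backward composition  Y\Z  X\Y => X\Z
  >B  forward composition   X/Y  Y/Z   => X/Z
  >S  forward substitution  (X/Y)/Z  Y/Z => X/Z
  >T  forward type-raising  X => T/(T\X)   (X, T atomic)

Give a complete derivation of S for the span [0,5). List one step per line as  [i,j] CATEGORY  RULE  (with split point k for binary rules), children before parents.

[0,5] S   <
  [0,3] S\NP   >
    [0,2] (S\NP)/N   <
      [0,1] "read" : S
      [1,2] "every" : ((S\NP)/N)\S
    [2,3] "often" : N
  [3,5] S\(S\NP)   <
    [3,4] "slowly" : NP
    [4,5] "the" : (S\(S\NP))\NP

[0,1] S  lex  "read"
[1,2] ((S\NP)/N)\S  lex  "every"
[0,2] (S\NP)/N  <  k=1
[2,3] N  lex  "often"
[0,3] S\NP  >  k=2
[3,4] NP  lex  "slowly"
[4,5] (S\(S\NP))\NP  lex  "the"
[3,5] S\(S\NP)  <  k=4
[0,5] S  <  k=3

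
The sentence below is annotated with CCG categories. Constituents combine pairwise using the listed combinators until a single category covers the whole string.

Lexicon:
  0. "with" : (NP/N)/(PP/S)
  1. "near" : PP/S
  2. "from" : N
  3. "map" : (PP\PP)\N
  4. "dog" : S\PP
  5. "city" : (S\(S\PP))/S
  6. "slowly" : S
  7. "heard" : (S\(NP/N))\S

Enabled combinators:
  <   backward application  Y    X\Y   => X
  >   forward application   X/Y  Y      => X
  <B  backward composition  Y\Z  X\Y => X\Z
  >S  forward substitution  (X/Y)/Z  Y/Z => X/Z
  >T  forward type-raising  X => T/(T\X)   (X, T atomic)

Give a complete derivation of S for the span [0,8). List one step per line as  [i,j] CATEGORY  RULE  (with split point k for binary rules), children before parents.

[0,8] S   <
  [0,2] NP/N   >
    [0,1] "with" : (NP/N)/(PP/S)
    [1,2] "near" : PP/S
  [2,8] S\(NP/N)   <
    [2,7] S   <
      [2,5] S\PP   <B
        [2,4] PP\PP   <
          [2,3] "from" : N
          [3,4] "map" : (PP\PP)\N
        [4,5] "dog" : S\PP
      [5,7] S\(S\PP)   >
        [5,6] "city" : (S\(S\PP))/S
        [6,7] "slowly" : S
    [7,8] "heard" : (S\(NP/N))\S

[0,1] (NP/N)/(PP/S)  lex  "with"
[1,2] PP/S  lex  "near"
[0,2] NP/N  >  k=1
[2,3] N  lex  "from"
[3,4] (PP\PP)\N  lex  "map"
[2,4] PP\PP  <  k=3
[4,5] S\PP  lex  "dog"
[2,5] S\PP  <B  k=4
[5,6] (S\(S\PP))/S  lex  "city"
[6,7] S  lex  "slowly"
[5,7] S\(S\PP)  >  k=6
[2,7] S  <  k=5
[7,8] (S\(NP/N))\S  lex  "heard"
[2,8] S\(NP/N)  <  k=7
[0,8] S  <  k=2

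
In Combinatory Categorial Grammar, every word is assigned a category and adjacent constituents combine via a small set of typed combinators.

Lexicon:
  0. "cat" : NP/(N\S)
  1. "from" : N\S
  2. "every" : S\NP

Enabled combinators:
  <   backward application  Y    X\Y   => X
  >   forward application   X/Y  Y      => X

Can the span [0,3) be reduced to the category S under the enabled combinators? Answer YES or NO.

[0,3] S   <
  [0,2] NP   >
    [0,1] "cat" : NP/(N\S)
    [1,2] "from" : N\S
  [2,3] "every" : S\NP

YES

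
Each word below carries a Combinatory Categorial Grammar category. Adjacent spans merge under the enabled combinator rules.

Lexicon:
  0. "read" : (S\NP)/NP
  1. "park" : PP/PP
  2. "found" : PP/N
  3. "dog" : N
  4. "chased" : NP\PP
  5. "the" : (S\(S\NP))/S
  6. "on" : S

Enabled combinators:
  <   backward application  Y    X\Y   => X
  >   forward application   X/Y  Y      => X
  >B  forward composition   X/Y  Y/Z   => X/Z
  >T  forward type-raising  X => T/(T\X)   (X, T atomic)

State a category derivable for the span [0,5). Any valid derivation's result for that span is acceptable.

S\NP

[0,7] S   <
  [0,5] S\NP   >
    [0,1] "read" : (S\NP)/NP
    [1,5] NP   <
      [1,4] PP   >
        [1,3] PP/N   >B
          [1,2] "park" : PP/PP
          [2,3] "found" : PP/N
        [3,4] "dog" : N
      [4,5] "chased" : NP\PP
  [5,7] S\(S\NP)   >
    [5,6] "the" : (S\(S\NP))/S
    [6,7] "on" : S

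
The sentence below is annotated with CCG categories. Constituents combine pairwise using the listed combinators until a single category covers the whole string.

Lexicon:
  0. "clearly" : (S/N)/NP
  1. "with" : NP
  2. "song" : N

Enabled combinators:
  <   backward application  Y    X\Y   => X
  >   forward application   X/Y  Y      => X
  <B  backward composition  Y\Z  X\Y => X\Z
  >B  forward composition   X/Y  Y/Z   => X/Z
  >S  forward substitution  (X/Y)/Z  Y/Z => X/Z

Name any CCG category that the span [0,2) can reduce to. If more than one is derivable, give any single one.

[0,3] S   >
  [0,2] S/N   >
    [0,1] "clearly" : (S/N)/NP
    [1,2] "with" : NP
  [2,3] "song" : N

S/N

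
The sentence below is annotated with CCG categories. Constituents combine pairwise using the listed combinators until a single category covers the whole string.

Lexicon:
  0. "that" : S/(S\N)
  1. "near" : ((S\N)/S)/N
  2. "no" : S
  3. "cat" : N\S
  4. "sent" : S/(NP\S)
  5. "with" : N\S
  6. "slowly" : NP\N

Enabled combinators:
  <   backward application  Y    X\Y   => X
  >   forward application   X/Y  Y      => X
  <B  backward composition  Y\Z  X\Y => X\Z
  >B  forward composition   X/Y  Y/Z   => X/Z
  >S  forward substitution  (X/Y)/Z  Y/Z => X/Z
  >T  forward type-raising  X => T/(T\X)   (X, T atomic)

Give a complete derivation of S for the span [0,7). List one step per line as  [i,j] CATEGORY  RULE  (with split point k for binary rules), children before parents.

[0,1] S/(S\N)  lex  "that"
[1,2] ((S\N)/S)/N  lex  "near"
[2,3] S  lex  "no"
[2,3] N/(N\S)  >T
[3,4] N\S  lex  "cat"
[2,4] N  >  k=3
[1,4] (S\N)/S  >  k=2
[4,5] S/(NP\S)  lex  "sent"
[5,6] N\S  lex  "with"
[6,7] NP\N  lex  "slowly"
[5,7] NP\S  <B  k=6
[4,7] S  >  k=5
[1,7] S\N  >  k=4
[0,7] S  >  k=1

[0,7] S   >
  [0,1] "that" : S/(S\N)
  [1,7] S\N   >
    [1,4] (S\N)/S   >
      [1,2] "near" : ((S\N)/S)/N
      [2,4] N   >
        [2,3] N/(N\S)   >T
          [2,3] "no" : S
        [3,4] "cat" : N\S
    [4,7] S   >
      [4,5] "sent" : S/(NP\S)
      [5,7] NP\S   <B
        [5,6] "with" : N\S
        [6,7] "slowly" : NP\N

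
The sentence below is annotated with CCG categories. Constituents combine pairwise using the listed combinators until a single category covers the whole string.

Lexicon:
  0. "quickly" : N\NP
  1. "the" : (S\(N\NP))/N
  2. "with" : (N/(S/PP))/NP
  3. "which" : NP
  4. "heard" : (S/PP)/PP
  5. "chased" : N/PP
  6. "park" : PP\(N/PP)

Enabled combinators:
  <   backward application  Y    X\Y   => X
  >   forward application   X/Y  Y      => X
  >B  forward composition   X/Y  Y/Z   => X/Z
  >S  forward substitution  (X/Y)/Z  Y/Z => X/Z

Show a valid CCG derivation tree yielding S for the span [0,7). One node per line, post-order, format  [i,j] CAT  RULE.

[0,7] S   <
  [0,1] "quickly" : N\NP
  [1,7] S\(N\NP)   >
    [1,2] "the" : (S\(N\NP))/N
    [2,7] N   >
      [2,4] N/(S/PP)   >
        [2,3] "with" : (N/(S/PP))/NP
        [3,4] "which" : NP
      [4,7] S/PP   >
        [4,5] "heard" : (S/PP)/PP
        [5,7] PP   <
          [5,6] "chased" : N/PP
          [6,7] "park" : PP\(N/PP)

[0,1] N\NP  lex  "quickly"
[1,2] (S\(N\NP))/N  lex  "the"
[2,3] (N/(S/PP))/NP  lex  "with"
[3,4] NP  lex  "which"
[2,4] N/(S/PP)  >  k=3
[4,5] (S/PP)/PP  lex  "heard"
[5,6] N/PP  lex  "chased"
[6,7] PP\(N/PP)  lex  "park"
[5,7] PP  <  k=6
[4,7] S/PP  >  k=5
[2,7] N  >  k=4
[1,7] S\(N\NP)  >  k=2
[0,7] S  <  k=1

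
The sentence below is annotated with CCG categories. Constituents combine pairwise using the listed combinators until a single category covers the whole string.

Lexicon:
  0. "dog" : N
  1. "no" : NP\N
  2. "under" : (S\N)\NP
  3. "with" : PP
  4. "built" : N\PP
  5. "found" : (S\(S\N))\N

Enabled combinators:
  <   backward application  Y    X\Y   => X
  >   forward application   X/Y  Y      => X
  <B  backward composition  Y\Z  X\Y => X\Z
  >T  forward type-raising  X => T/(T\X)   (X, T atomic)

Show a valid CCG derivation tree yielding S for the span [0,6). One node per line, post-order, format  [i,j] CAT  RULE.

[0,1] N  lex  "dog"
[0,1] NP/(NP\N)  >T
[1,2] NP\N  lex  "no"
[0,2] NP  >  k=1
[2,3] (S\N)\NP  lex  "under"
[0,3] S\N  <  k=2
[3,4] PP  lex  "with"
[4,5] N\PP  lex  "built"
[3,5] N  <  k=4
[5,6] (S\(S\N))\N  lex  "found"
[3,6] S\(S\N)  <  k=5
[0,6] S  <  k=3

[0,6] S   <
  [0,3] S\N   <
    [0,2] NP   >
      [0,1] NP/(NP\N)   >T
        [0,1] "dog" : N
      [1,2] "no" : NP\N
    [2,3] "under" : (S\N)\NP
  [3,6] S\(S\N)   <
    [3,5] N   <
      [3,4] "with" : PP
      [4,5] "built" : N\PP
    [5,6] "found" : (S\(S\N))\N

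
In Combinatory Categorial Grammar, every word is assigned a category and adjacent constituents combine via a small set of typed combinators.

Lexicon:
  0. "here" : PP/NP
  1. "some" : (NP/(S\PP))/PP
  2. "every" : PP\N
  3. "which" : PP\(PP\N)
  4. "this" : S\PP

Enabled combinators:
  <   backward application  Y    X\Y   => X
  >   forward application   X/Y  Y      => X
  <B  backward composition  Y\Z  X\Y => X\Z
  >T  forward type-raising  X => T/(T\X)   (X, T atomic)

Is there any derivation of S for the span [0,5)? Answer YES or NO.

NO

PP/NP (NP/(S\PP))/PP PP\N PP\(PP\N) S\PP
CKY chart[0,5] = {N/(N\PP), NP/(NP\PP), PP, PP/(PP\PP), S/(S\PP)}; S ∉ chart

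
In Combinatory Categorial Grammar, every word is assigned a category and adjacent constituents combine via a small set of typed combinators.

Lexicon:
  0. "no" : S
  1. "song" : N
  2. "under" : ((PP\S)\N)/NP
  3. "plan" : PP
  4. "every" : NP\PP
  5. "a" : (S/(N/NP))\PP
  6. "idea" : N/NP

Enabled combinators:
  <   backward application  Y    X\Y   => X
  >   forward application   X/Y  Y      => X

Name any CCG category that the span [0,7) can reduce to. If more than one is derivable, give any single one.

S

[0,7] S   >
  [0,6] S/(N/NP)   <
    [0,5] PP   <
      [0,1] "no" : S
      [1,5] PP\S   <
        [1,2] "song" : N
        [2,5] (PP\S)\N   >
          [2,3] "under" : ((PP\S)\N)/NP
          [3,5] NP   <
            [3,4] "plan" : PP
            [4,5] "every" : NP\PP
    [5,6] "a" : (S/(N/NP))\PP
  [6,7] "idea" : N/NP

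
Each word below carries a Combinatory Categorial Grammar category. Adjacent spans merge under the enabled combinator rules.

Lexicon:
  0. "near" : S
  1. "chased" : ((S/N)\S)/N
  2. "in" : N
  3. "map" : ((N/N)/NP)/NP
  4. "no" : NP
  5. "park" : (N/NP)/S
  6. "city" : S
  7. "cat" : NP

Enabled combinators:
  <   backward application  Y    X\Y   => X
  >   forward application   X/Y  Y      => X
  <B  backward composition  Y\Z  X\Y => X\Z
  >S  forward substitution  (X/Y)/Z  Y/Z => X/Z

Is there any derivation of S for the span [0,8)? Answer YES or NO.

[0,8] S   >
  [0,3] S/N   <
    [0,1] "near" : S
    [1,3] (S/N)\S   >
      [1,2] "chased" : ((S/N)\S)/N
      [2,3] "in" : N
  [3,8] N   >
    [3,7] N/NP   >S
      [3,5] (N/N)/NP   >
        [3,4] "map" : ((N/N)/NP)/NP
        [4,5] "no" : NP
      [5,7] N/NP   >
        [5,6] "park" : (N/NP)/S
        [6,7] "city" : S
    [7,8] "cat" : NP

YES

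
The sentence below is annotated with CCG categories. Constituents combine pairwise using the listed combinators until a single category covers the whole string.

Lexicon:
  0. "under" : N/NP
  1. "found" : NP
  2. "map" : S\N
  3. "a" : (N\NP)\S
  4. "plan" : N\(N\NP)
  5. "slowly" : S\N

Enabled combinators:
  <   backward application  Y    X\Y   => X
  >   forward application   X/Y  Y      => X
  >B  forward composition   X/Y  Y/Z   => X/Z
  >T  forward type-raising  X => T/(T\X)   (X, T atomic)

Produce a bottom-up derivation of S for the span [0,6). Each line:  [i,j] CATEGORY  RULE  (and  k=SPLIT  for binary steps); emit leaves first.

[0,1] N/NP  lex  "under"
[1,2] NP  lex  "found"
[0,2] N  >  k=1
[2,3] S\N  lex  "map"
[0,3] S  <  k=2
[3,4] (N\NP)\S  lex  "a"
[0,4] N\NP  <  k=3
[4,5] N\(N\NP)  lex  "plan"
[0,5] N  <  k=4
[5,6] S\N  lex  "slowly"
[0,6] S  <  k=5

[0,6] S   <
  [0,5] N   <
    [0,4] N\NP   <
      [0,3] S   <
        [0,2] N   >
          [0,1] "under" : N/NP
          [1,2] "found" : NP
        [2,3] "map" : S\N
      [3,4] "a" : (N\NP)\S
    [4,5] "plan" : N\(N\NP)
  [5,6] "slowly" : S\N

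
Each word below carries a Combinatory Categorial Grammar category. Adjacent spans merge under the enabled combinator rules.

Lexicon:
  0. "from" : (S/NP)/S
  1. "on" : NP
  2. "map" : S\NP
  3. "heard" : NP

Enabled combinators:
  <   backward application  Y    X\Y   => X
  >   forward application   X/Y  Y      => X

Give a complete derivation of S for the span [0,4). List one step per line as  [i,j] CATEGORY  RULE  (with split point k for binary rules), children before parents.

[0,4] S   >
  [0,3] S/NP   >
    [0,1] "from" : (S/NP)/S
    [1,3] S   <
      [1,2] "on" : NP
      [2,3] "map" : S\NP
  [3,4] "heard" : NP

[0,1] (S/NP)/S  lex  "from"
[1,2] NP  lex  "on"
[2,3] S\NP  lex  "map"
[1,3] S  <  k=2
[0,3] S/NP  >  k=1
[3,4] NP  lex  "heard"
[0,4] S  >  k=3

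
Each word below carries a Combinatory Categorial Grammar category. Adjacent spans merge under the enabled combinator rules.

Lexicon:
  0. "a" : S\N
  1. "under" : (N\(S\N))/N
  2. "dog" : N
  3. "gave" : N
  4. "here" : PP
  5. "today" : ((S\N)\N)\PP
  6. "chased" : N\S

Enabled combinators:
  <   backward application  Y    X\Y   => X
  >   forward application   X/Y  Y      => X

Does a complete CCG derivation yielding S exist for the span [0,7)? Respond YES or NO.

S\N (N\(S\N))/N N N PP ((S\N)\N)\PP N\S
CKY chart[0,7] = {N}; S ∉ chart

NO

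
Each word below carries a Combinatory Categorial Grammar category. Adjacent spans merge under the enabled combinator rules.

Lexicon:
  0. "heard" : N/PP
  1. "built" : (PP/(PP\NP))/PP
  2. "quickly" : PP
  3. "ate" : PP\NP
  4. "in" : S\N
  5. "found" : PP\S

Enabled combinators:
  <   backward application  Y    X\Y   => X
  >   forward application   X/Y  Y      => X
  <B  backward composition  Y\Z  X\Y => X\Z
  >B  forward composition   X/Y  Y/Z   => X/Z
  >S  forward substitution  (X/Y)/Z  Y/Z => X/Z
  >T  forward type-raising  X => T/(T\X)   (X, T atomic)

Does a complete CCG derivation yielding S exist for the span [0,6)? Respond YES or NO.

N/PP (PP/(PP\NP))/PP PP PP\NP S\N PP\S
CKY chart[0,6] = {N/(N\PP), NP/(NP\PP), PP, PP/(PP\PP), S/(S\PP)}; S ∉ chart

NO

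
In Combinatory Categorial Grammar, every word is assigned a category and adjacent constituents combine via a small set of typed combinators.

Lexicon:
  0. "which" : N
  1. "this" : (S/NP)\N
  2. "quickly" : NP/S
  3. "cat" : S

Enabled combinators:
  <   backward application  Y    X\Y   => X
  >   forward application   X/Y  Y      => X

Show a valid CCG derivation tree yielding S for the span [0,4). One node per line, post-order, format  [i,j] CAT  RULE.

[0,4] S   >
  [0,2] S/NP   <
    [0,1] "which" : N
    [1,2] "this" : (S/NP)\N
  [2,4] NP   >
    [2,3] "quickly" : NP/S
    [3,4] "cat" : S

[0,1] N  lex  "which"
[1,2] (S/NP)\N  lex  "this"
[0,2] S/NP  <  k=1
[2,3] NP/S  lex  "quickly"
[3,4] S  lex  "cat"
[2,4] NP  >  k=3
[0,4] S  >  k=2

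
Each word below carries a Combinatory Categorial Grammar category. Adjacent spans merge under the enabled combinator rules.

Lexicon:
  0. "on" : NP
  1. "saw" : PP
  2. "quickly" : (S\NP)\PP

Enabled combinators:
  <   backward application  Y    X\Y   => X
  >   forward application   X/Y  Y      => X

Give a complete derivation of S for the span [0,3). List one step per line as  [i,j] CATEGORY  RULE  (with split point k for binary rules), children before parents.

[0,1] NP  lex  "on"
[1,2] PP  lex  "saw"
[2,3] (S\NP)\PP  lex  "quickly"
[1,3] S\NP  <  k=2
[0,3] S  <  k=1

[0,3] S   <
  [0,1] "on" : NP
  [1,3] S\NP   <
    [1,2] "saw" : PP
    [2,3] "quickly" : (S\NP)\PP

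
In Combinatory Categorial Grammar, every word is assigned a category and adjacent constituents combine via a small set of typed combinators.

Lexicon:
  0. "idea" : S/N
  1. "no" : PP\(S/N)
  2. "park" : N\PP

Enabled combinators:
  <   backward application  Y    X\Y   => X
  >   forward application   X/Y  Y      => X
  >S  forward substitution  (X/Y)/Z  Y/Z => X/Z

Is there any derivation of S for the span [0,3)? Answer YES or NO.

S/N PP\(S/N) N\PP
CKY chart[0,3] = {N}; S ∉ chart

NO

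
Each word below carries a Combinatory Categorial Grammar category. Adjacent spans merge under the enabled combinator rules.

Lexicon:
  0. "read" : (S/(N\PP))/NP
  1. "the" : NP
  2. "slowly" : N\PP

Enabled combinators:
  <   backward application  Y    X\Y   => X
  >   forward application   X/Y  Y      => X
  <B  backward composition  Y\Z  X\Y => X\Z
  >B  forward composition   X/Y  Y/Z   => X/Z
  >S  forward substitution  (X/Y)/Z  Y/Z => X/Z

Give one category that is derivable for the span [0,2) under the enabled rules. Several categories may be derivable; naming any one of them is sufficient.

[0,3] S   >
  [0,2] S/(N\PP)   >
    [0,1] "read" : (S/(N\PP))/NP
    [1,2] "the" : NP
  [2,3] "slowly" : N\PP

S/(N\PP)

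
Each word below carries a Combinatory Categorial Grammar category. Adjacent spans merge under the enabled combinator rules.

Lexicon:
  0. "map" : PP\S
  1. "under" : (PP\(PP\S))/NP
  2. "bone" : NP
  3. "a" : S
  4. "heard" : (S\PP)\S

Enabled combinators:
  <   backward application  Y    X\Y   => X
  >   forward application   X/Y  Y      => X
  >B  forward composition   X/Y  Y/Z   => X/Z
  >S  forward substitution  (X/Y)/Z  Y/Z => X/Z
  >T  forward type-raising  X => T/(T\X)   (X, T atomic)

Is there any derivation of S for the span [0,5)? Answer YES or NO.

YES

[0,5] S   <
  [0,3] PP   <
    [0,1] "map" : PP\S
    [1,3] PP\(PP\S)   >
      [1,2] "under" : (PP\(PP\S))/NP
      [2,3] "bone" : NP
  [3,5] S\PP   <
    [3,4] "a" : S
    [4,5] "heard" : (S\PP)\S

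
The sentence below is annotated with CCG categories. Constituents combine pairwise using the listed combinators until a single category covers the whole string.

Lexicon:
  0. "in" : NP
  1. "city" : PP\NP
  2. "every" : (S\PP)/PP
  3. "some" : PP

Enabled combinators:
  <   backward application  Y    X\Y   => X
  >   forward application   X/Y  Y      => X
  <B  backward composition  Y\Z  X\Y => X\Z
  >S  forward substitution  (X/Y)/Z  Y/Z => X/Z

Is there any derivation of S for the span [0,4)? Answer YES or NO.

[0,4] S   <
  [0,2] PP   <
    [0,1] "in" : NP
    [1,2] "city" : PP\NP
  [2,4] S\PP   >
    [2,3] "every" : (S\PP)/PP
    [3,4] "some" : PP

YES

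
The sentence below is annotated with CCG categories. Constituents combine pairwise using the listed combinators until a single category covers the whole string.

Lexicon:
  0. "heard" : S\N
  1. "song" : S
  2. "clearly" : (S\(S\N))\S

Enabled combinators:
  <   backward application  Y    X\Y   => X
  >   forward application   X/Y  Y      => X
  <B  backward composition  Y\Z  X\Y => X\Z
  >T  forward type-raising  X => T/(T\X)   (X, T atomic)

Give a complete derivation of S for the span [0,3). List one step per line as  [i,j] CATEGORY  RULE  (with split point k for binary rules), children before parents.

[0,1] S\N  lex  "heard"
[1,2] S  lex  "song"
[2,3] (S\(S\N))\S  lex  "clearly"
[1,3] S\(S\N)  <  k=2
[0,3] S  <  k=1

[0,3] S   <
  [0,1] "heard" : S\N
  [1,3] S\(S\N)   <
    [1,2] "song" : S
    [2,3] "clearly" : (S\(S\N))\S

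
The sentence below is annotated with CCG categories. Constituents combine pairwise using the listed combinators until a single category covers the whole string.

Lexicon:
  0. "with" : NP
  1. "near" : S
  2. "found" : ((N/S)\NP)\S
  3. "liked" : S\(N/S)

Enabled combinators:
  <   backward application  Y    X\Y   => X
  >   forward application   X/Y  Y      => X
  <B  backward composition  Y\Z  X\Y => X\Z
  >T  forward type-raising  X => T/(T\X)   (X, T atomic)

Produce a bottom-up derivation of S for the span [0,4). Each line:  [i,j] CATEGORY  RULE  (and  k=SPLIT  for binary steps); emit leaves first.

[0,1] NP  lex  "with"
[1,2] S  lex  "near"
[2,3] ((N/S)\NP)\S  lex  "found"
[1,3] (N/S)\NP  <  k=2
[0,3] N/S  <  k=1
[3,4] S\(N/S)  lex  "liked"
[0,4] S  <  k=3

[0,4] S   <
  [0,3] N/S   <
    [0,1] "with" : NP
    [1,3] (N/S)\NP   <
      [1,2] "near" : S
      [2,3] "found" : ((N/S)\NP)\S
  [3,4] "liked" : S\(N/S)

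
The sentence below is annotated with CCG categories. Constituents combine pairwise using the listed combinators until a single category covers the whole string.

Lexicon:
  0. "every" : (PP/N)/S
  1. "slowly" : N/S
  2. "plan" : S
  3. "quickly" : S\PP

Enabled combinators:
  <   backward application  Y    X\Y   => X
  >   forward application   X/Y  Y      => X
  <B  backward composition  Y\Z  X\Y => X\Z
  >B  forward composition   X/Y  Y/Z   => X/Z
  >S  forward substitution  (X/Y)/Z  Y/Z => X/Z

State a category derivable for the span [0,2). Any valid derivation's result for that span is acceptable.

[0,4] S   <
  [0,3] PP   >
    [0,2] PP/S   >S
      [0,1] "every" : (PP/N)/S
      [1,2] "slowly" : N/S
    [2,3] "plan" : S
  [3,4] "quickly" : S\PP

PP/S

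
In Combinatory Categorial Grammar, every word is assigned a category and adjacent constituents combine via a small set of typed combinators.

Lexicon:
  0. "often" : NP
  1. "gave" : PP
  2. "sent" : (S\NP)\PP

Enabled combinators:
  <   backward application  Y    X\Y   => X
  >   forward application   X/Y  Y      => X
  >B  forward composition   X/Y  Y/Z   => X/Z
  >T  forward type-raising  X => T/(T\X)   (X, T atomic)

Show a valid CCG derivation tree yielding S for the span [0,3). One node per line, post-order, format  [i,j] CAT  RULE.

[0,3] S   <
  [0,1] "often" : NP
  [1,3] S\NP   <
    [1,2] "gave" : PP
    [2,3] "sent" : (S\NP)\PP

[0,1] NP  lex  "often"
[1,2] PP  lex  "gave"
[2,3] (S\NP)\PP  lex  "sent"
[1,3] S\NP  <  k=2
[0,3] S  <  k=1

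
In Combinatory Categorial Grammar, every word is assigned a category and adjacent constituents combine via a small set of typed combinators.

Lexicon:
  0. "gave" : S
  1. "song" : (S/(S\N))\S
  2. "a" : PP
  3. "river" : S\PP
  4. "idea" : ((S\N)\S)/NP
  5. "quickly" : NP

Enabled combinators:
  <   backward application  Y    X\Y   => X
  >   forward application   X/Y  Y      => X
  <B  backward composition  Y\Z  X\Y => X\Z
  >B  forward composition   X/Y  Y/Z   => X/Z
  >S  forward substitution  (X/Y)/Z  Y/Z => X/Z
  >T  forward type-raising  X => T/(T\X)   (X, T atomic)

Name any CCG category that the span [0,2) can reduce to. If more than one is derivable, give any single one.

S/(S\N)

[0,6] S   >
  [0,2] S/(S\N)   <
    [0,1] "gave" : S
    [1,2] "song" : (S/(S\N))\S
  [2,6] S\N   <
    [2,4] S   >
      [2,3] S/(S\PP)   >T
        [2,3] "a" : PP
      [3,4] "river" : S\PP
    [4,6] (S\N)\S   >
      [4,5] "idea" : ((S\N)\S)/NP
      [5,6] "quickly" : NP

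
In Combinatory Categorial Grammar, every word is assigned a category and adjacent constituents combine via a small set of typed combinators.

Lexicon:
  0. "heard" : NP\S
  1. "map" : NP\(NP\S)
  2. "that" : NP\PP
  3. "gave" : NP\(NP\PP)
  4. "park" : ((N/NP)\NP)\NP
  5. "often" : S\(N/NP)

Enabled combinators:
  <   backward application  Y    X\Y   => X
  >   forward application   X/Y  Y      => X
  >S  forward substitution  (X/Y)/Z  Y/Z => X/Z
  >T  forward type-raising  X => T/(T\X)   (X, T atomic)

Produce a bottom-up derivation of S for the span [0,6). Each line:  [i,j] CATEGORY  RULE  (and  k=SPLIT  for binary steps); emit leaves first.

[0,6] S   <
  [0,5] N/NP   <
    [0,2] NP   <
      [0,1] "heard" : NP\S
      [1,2] "map" : NP\(NP\S)
    [2,5] (N/NP)\NP   <
      [2,4] NP   <
        [2,3] "that" : NP\PP
        [3,4] "gave" : NP\(NP\PP)
      [4,5] "park" : ((N/NP)\NP)\NP
  [5,6] "often" : S\(N/NP)

[0,1] NP\S  lex  "heard"
[1,2] NP\(NP\S)  lex  "map"
[0,2] NP  <  k=1
[2,3] NP\PP  lex  "that"
[3,4] NP\(NP\PP)  lex  "gave"
[2,4] NP  <  k=3
[4,5] ((N/NP)\NP)\NP  lex  "park"
[2,5] (N/NP)\NP  <  k=4
[0,5] N/NP  <  k=2
[5,6] S\(N/NP)  lex  "often"
[0,6] S  <  k=5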